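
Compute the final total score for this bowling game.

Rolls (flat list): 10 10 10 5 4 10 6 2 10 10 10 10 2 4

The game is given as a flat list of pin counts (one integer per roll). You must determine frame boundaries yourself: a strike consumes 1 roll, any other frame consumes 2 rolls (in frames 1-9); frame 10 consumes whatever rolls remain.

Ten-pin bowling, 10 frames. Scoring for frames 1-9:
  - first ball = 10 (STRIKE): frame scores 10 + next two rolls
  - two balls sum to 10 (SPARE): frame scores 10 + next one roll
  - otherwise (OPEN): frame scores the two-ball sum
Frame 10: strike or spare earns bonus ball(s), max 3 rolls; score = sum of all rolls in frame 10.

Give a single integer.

Frame 1: STRIKE. 10 + next two rolls (10+10) = 30. Cumulative: 30
Frame 2: STRIKE. 10 + next two rolls (10+5) = 25. Cumulative: 55
Frame 3: STRIKE. 10 + next two rolls (5+4) = 19. Cumulative: 74
Frame 4: OPEN (5+4=9). Cumulative: 83
Frame 5: STRIKE. 10 + next two rolls (6+2) = 18. Cumulative: 101
Frame 6: OPEN (6+2=8). Cumulative: 109
Frame 7: STRIKE. 10 + next two rolls (10+10) = 30. Cumulative: 139
Frame 8: STRIKE. 10 + next two rolls (10+10) = 30. Cumulative: 169
Frame 9: STRIKE. 10 + next two rolls (10+2) = 22. Cumulative: 191
Frame 10: STRIKE. Sum of all frame-10 rolls (10+2+4) = 16. Cumulative: 207

Answer: 207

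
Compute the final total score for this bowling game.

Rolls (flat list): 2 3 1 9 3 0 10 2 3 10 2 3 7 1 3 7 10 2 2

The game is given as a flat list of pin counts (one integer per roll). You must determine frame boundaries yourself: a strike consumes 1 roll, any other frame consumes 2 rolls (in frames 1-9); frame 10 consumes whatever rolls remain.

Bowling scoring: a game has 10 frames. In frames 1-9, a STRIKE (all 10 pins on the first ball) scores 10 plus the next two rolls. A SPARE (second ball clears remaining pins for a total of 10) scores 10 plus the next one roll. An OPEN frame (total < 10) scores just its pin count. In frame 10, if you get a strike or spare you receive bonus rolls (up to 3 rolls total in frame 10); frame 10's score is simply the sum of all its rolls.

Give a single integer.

Answer: 103

Derivation:
Frame 1: OPEN (2+3=5). Cumulative: 5
Frame 2: SPARE (1+9=10). 10 + next roll (3) = 13. Cumulative: 18
Frame 3: OPEN (3+0=3). Cumulative: 21
Frame 4: STRIKE. 10 + next two rolls (2+3) = 15. Cumulative: 36
Frame 5: OPEN (2+3=5). Cumulative: 41
Frame 6: STRIKE. 10 + next two rolls (2+3) = 15. Cumulative: 56
Frame 7: OPEN (2+3=5). Cumulative: 61
Frame 8: OPEN (7+1=8). Cumulative: 69
Frame 9: SPARE (3+7=10). 10 + next roll (10) = 20. Cumulative: 89
Frame 10: STRIKE. Sum of all frame-10 rolls (10+2+2) = 14. Cumulative: 103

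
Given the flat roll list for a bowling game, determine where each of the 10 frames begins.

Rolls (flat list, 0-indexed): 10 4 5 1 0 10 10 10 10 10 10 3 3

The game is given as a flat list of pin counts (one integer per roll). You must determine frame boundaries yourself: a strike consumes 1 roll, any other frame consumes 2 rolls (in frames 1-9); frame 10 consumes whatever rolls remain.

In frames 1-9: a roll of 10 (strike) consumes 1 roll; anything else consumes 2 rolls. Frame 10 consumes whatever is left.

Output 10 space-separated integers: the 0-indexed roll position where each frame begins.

Answer: 0 1 3 5 6 7 8 9 10 11

Derivation:
Frame 1 starts at roll index 0: roll=10 (strike), consumes 1 roll
Frame 2 starts at roll index 1: rolls=4,5 (sum=9), consumes 2 rolls
Frame 3 starts at roll index 3: rolls=1,0 (sum=1), consumes 2 rolls
Frame 4 starts at roll index 5: roll=10 (strike), consumes 1 roll
Frame 5 starts at roll index 6: roll=10 (strike), consumes 1 roll
Frame 6 starts at roll index 7: roll=10 (strike), consumes 1 roll
Frame 7 starts at roll index 8: roll=10 (strike), consumes 1 roll
Frame 8 starts at roll index 9: roll=10 (strike), consumes 1 roll
Frame 9 starts at roll index 10: roll=10 (strike), consumes 1 roll
Frame 10 starts at roll index 11: 2 remaining rolls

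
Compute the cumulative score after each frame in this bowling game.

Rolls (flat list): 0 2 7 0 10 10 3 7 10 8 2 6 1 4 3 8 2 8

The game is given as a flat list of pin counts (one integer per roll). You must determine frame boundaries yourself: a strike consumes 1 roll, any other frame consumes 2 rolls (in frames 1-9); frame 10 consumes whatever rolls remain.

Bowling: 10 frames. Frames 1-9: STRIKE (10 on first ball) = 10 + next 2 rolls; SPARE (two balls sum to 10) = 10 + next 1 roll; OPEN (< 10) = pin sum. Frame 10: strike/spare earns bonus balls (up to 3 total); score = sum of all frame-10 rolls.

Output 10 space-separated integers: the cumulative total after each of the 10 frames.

Answer: 2 9 32 52 72 92 108 115 122 140

Derivation:
Frame 1: OPEN (0+2=2). Cumulative: 2
Frame 2: OPEN (7+0=7). Cumulative: 9
Frame 3: STRIKE. 10 + next two rolls (10+3) = 23. Cumulative: 32
Frame 4: STRIKE. 10 + next two rolls (3+7) = 20. Cumulative: 52
Frame 5: SPARE (3+7=10). 10 + next roll (10) = 20. Cumulative: 72
Frame 6: STRIKE. 10 + next two rolls (8+2) = 20. Cumulative: 92
Frame 7: SPARE (8+2=10). 10 + next roll (6) = 16. Cumulative: 108
Frame 8: OPEN (6+1=7). Cumulative: 115
Frame 9: OPEN (4+3=7). Cumulative: 122
Frame 10: SPARE. Sum of all frame-10 rolls (8+2+8) = 18. Cumulative: 140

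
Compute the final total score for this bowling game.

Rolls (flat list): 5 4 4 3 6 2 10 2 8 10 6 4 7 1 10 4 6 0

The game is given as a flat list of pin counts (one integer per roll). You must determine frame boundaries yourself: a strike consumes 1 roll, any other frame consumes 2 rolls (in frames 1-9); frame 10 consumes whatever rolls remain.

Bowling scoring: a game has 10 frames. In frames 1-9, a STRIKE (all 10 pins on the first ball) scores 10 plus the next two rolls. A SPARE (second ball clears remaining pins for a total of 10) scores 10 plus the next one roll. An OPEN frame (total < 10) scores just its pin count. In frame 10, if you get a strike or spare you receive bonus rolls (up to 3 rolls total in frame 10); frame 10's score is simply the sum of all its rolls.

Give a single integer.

Frame 1: OPEN (5+4=9). Cumulative: 9
Frame 2: OPEN (4+3=7). Cumulative: 16
Frame 3: OPEN (6+2=8). Cumulative: 24
Frame 4: STRIKE. 10 + next two rolls (2+8) = 20. Cumulative: 44
Frame 5: SPARE (2+8=10). 10 + next roll (10) = 20. Cumulative: 64
Frame 6: STRIKE. 10 + next two rolls (6+4) = 20. Cumulative: 84
Frame 7: SPARE (6+4=10). 10 + next roll (7) = 17. Cumulative: 101
Frame 8: OPEN (7+1=8). Cumulative: 109
Frame 9: STRIKE. 10 + next two rolls (4+6) = 20. Cumulative: 129
Frame 10: SPARE. Sum of all frame-10 rolls (4+6+0) = 10. Cumulative: 139

Answer: 139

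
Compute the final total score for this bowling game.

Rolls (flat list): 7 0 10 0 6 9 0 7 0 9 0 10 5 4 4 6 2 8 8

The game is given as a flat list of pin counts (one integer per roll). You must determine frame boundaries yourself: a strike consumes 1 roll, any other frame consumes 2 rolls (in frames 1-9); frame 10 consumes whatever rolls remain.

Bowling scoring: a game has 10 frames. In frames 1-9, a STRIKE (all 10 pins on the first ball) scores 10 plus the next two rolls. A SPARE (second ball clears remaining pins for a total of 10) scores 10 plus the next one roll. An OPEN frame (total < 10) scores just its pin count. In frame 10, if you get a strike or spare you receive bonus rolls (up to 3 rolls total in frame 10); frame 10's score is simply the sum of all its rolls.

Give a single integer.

Answer: 112

Derivation:
Frame 1: OPEN (7+0=7). Cumulative: 7
Frame 2: STRIKE. 10 + next two rolls (0+6) = 16. Cumulative: 23
Frame 3: OPEN (0+6=6). Cumulative: 29
Frame 4: OPEN (9+0=9). Cumulative: 38
Frame 5: OPEN (7+0=7). Cumulative: 45
Frame 6: OPEN (9+0=9). Cumulative: 54
Frame 7: STRIKE. 10 + next two rolls (5+4) = 19. Cumulative: 73
Frame 8: OPEN (5+4=9). Cumulative: 82
Frame 9: SPARE (4+6=10). 10 + next roll (2) = 12. Cumulative: 94
Frame 10: SPARE. Sum of all frame-10 rolls (2+8+8) = 18. Cumulative: 112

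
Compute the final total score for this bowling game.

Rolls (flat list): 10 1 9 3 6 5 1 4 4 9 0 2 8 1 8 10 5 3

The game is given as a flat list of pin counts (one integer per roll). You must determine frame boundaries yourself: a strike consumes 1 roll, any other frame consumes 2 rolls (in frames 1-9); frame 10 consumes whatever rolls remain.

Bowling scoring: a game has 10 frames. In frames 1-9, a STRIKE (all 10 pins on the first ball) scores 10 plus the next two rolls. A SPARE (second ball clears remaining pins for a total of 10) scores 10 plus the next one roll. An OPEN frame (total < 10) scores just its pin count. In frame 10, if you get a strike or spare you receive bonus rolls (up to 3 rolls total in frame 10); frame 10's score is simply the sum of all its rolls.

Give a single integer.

Frame 1: STRIKE. 10 + next two rolls (1+9) = 20. Cumulative: 20
Frame 2: SPARE (1+9=10). 10 + next roll (3) = 13. Cumulative: 33
Frame 3: OPEN (3+6=9). Cumulative: 42
Frame 4: OPEN (5+1=6). Cumulative: 48
Frame 5: OPEN (4+4=8). Cumulative: 56
Frame 6: OPEN (9+0=9). Cumulative: 65
Frame 7: SPARE (2+8=10). 10 + next roll (1) = 11. Cumulative: 76
Frame 8: OPEN (1+8=9). Cumulative: 85
Frame 9: STRIKE. 10 + next two rolls (5+3) = 18. Cumulative: 103
Frame 10: OPEN. Sum of all frame-10 rolls (5+3) = 8. Cumulative: 111

Answer: 111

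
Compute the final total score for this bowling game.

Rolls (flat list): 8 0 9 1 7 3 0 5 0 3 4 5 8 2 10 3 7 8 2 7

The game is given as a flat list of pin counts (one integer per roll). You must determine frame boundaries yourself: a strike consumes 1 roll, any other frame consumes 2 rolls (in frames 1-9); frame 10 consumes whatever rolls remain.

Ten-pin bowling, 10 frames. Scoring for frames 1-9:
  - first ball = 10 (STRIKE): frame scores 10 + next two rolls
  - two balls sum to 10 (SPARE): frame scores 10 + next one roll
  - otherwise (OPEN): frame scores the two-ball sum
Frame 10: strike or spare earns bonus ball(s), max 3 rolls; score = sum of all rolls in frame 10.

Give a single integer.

Frame 1: OPEN (8+0=8). Cumulative: 8
Frame 2: SPARE (9+1=10). 10 + next roll (7) = 17. Cumulative: 25
Frame 3: SPARE (7+3=10). 10 + next roll (0) = 10. Cumulative: 35
Frame 4: OPEN (0+5=5). Cumulative: 40
Frame 5: OPEN (0+3=3). Cumulative: 43
Frame 6: OPEN (4+5=9). Cumulative: 52
Frame 7: SPARE (8+2=10). 10 + next roll (10) = 20. Cumulative: 72
Frame 8: STRIKE. 10 + next two rolls (3+7) = 20. Cumulative: 92
Frame 9: SPARE (3+7=10). 10 + next roll (8) = 18. Cumulative: 110
Frame 10: SPARE. Sum of all frame-10 rolls (8+2+7) = 17. Cumulative: 127

Answer: 127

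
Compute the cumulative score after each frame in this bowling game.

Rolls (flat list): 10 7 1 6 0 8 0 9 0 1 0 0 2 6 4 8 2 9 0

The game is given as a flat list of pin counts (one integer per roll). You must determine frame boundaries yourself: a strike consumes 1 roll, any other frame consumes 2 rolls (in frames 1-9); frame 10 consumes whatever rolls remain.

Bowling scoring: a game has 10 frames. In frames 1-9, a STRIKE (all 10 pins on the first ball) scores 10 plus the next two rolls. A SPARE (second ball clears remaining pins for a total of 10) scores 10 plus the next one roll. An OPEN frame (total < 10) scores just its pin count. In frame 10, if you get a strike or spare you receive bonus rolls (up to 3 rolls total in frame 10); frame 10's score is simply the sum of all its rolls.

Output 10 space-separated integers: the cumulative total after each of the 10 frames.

Frame 1: STRIKE. 10 + next two rolls (7+1) = 18. Cumulative: 18
Frame 2: OPEN (7+1=8). Cumulative: 26
Frame 3: OPEN (6+0=6). Cumulative: 32
Frame 4: OPEN (8+0=8). Cumulative: 40
Frame 5: OPEN (9+0=9). Cumulative: 49
Frame 6: OPEN (1+0=1). Cumulative: 50
Frame 7: OPEN (0+2=2). Cumulative: 52
Frame 8: SPARE (6+4=10). 10 + next roll (8) = 18. Cumulative: 70
Frame 9: SPARE (8+2=10). 10 + next roll (9) = 19. Cumulative: 89
Frame 10: OPEN. Sum of all frame-10 rolls (9+0) = 9. Cumulative: 98

Answer: 18 26 32 40 49 50 52 70 89 98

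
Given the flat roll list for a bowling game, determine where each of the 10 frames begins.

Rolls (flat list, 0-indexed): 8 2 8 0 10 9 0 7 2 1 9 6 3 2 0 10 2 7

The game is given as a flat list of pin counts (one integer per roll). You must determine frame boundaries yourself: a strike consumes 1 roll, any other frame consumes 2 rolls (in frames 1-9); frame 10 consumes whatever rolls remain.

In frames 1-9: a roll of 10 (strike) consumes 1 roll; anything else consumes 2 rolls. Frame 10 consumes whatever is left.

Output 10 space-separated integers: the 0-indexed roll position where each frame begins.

Frame 1 starts at roll index 0: rolls=8,2 (sum=10), consumes 2 rolls
Frame 2 starts at roll index 2: rolls=8,0 (sum=8), consumes 2 rolls
Frame 3 starts at roll index 4: roll=10 (strike), consumes 1 roll
Frame 4 starts at roll index 5: rolls=9,0 (sum=9), consumes 2 rolls
Frame 5 starts at roll index 7: rolls=7,2 (sum=9), consumes 2 rolls
Frame 6 starts at roll index 9: rolls=1,9 (sum=10), consumes 2 rolls
Frame 7 starts at roll index 11: rolls=6,3 (sum=9), consumes 2 rolls
Frame 8 starts at roll index 13: rolls=2,0 (sum=2), consumes 2 rolls
Frame 9 starts at roll index 15: roll=10 (strike), consumes 1 roll
Frame 10 starts at roll index 16: 2 remaining rolls

Answer: 0 2 4 5 7 9 11 13 15 16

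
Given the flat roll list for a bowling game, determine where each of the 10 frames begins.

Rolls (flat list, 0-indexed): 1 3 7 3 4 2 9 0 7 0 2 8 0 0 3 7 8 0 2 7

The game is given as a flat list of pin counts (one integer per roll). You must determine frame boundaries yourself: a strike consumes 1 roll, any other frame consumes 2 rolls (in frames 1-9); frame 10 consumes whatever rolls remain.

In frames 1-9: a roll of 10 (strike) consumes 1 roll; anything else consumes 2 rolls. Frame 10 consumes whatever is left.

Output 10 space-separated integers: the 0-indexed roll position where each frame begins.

Frame 1 starts at roll index 0: rolls=1,3 (sum=4), consumes 2 rolls
Frame 2 starts at roll index 2: rolls=7,3 (sum=10), consumes 2 rolls
Frame 3 starts at roll index 4: rolls=4,2 (sum=6), consumes 2 rolls
Frame 4 starts at roll index 6: rolls=9,0 (sum=9), consumes 2 rolls
Frame 5 starts at roll index 8: rolls=7,0 (sum=7), consumes 2 rolls
Frame 6 starts at roll index 10: rolls=2,8 (sum=10), consumes 2 rolls
Frame 7 starts at roll index 12: rolls=0,0 (sum=0), consumes 2 rolls
Frame 8 starts at roll index 14: rolls=3,7 (sum=10), consumes 2 rolls
Frame 9 starts at roll index 16: rolls=8,0 (sum=8), consumes 2 rolls
Frame 10 starts at roll index 18: 2 remaining rolls

Answer: 0 2 4 6 8 10 12 14 16 18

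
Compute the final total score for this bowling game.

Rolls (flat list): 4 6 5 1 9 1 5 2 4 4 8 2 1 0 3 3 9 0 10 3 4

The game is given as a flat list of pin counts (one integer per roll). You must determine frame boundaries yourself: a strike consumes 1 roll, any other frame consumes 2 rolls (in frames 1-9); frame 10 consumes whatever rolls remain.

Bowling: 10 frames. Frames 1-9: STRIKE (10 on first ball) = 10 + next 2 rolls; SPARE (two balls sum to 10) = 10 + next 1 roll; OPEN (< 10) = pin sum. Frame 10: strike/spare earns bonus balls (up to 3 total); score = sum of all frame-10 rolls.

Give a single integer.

Frame 1: SPARE (4+6=10). 10 + next roll (5) = 15. Cumulative: 15
Frame 2: OPEN (5+1=6). Cumulative: 21
Frame 3: SPARE (9+1=10). 10 + next roll (5) = 15. Cumulative: 36
Frame 4: OPEN (5+2=7). Cumulative: 43
Frame 5: OPEN (4+4=8). Cumulative: 51
Frame 6: SPARE (8+2=10). 10 + next roll (1) = 11. Cumulative: 62
Frame 7: OPEN (1+0=1). Cumulative: 63
Frame 8: OPEN (3+3=6). Cumulative: 69
Frame 9: OPEN (9+0=9). Cumulative: 78
Frame 10: STRIKE. Sum of all frame-10 rolls (10+3+4) = 17. Cumulative: 95

Answer: 95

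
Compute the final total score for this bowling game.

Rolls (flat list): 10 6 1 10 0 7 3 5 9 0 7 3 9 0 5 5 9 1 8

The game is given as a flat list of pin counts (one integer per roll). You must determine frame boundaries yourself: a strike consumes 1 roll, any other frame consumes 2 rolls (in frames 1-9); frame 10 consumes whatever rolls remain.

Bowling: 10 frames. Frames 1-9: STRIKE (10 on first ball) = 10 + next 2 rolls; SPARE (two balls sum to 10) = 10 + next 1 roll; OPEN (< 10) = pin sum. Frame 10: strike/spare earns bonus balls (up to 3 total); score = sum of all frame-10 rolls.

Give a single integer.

Frame 1: STRIKE. 10 + next two rolls (6+1) = 17. Cumulative: 17
Frame 2: OPEN (6+1=7). Cumulative: 24
Frame 3: STRIKE. 10 + next two rolls (0+7) = 17. Cumulative: 41
Frame 4: OPEN (0+7=7). Cumulative: 48
Frame 5: OPEN (3+5=8). Cumulative: 56
Frame 6: OPEN (9+0=9). Cumulative: 65
Frame 7: SPARE (7+3=10). 10 + next roll (9) = 19. Cumulative: 84
Frame 8: OPEN (9+0=9). Cumulative: 93
Frame 9: SPARE (5+5=10). 10 + next roll (9) = 19. Cumulative: 112
Frame 10: SPARE. Sum of all frame-10 rolls (9+1+8) = 18. Cumulative: 130

Answer: 130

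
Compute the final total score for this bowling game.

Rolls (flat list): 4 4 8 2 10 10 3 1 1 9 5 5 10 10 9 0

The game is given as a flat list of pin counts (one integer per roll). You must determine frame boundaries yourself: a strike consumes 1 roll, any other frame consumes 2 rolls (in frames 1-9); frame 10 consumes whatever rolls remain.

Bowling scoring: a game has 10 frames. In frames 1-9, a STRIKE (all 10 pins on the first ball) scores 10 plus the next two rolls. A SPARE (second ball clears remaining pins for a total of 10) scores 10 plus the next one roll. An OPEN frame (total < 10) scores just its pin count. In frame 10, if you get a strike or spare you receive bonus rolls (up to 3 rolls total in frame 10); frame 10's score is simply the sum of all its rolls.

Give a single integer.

Answer: 161

Derivation:
Frame 1: OPEN (4+4=8). Cumulative: 8
Frame 2: SPARE (8+2=10). 10 + next roll (10) = 20. Cumulative: 28
Frame 3: STRIKE. 10 + next two rolls (10+3) = 23. Cumulative: 51
Frame 4: STRIKE. 10 + next two rolls (3+1) = 14. Cumulative: 65
Frame 5: OPEN (3+1=4). Cumulative: 69
Frame 6: SPARE (1+9=10). 10 + next roll (5) = 15. Cumulative: 84
Frame 7: SPARE (5+5=10). 10 + next roll (10) = 20. Cumulative: 104
Frame 8: STRIKE. 10 + next two rolls (10+9) = 29. Cumulative: 133
Frame 9: STRIKE. 10 + next two rolls (9+0) = 19. Cumulative: 152
Frame 10: OPEN. Sum of all frame-10 rolls (9+0) = 9. Cumulative: 161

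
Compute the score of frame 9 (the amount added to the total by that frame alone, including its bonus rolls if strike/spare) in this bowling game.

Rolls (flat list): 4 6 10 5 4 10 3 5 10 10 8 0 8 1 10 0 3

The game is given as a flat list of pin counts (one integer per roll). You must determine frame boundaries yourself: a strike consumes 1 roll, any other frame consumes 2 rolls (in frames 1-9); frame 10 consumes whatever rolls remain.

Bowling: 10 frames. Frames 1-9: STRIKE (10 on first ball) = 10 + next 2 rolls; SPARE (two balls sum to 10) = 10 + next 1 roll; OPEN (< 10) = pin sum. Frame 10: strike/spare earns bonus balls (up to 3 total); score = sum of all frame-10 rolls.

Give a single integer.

Frame 1: SPARE (4+6=10). 10 + next roll (10) = 20. Cumulative: 20
Frame 2: STRIKE. 10 + next two rolls (5+4) = 19. Cumulative: 39
Frame 3: OPEN (5+4=9). Cumulative: 48
Frame 4: STRIKE. 10 + next two rolls (3+5) = 18. Cumulative: 66
Frame 5: OPEN (3+5=8). Cumulative: 74
Frame 6: STRIKE. 10 + next two rolls (10+8) = 28. Cumulative: 102
Frame 7: STRIKE. 10 + next two rolls (8+0) = 18. Cumulative: 120
Frame 8: OPEN (8+0=8). Cumulative: 128
Frame 9: OPEN (8+1=9). Cumulative: 137
Frame 10: STRIKE. Sum of all frame-10 rolls (10+0+3) = 13. Cumulative: 150

Answer: 9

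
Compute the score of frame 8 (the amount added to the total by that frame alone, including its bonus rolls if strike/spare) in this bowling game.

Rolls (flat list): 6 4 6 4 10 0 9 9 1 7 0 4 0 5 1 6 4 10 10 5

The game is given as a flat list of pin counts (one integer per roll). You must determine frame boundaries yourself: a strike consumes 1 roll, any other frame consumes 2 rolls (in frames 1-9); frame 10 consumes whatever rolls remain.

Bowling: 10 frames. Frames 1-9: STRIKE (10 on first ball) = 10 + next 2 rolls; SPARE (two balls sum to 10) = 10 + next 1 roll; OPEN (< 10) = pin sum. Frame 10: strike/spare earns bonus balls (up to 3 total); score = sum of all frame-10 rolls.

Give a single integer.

Frame 1: SPARE (6+4=10). 10 + next roll (6) = 16. Cumulative: 16
Frame 2: SPARE (6+4=10). 10 + next roll (10) = 20. Cumulative: 36
Frame 3: STRIKE. 10 + next two rolls (0+9) = 19. Cumulative: 55
Frame 4: OPEN (0+9=9). Cumulative: 64
Frame 5: SPARE (9+1=10). 10 + next roll (7) = 17. Cumulative: 81
Frame 6: OPEN (7+0=7). Cumulative: 88
Frame 7: OPEN (4+0=4). Cumulative: 92
Frame 8: OPEN (5+1=6). Cumulative: 98
Frame 9: SPARE (6+4=10). 10 + next roll (10) = 20. Cumulative: 118
Frame 10: STRIKE. Sum of all frame-10 rolls (10+10+5) = 25. Cumulative: 143

Answer: 6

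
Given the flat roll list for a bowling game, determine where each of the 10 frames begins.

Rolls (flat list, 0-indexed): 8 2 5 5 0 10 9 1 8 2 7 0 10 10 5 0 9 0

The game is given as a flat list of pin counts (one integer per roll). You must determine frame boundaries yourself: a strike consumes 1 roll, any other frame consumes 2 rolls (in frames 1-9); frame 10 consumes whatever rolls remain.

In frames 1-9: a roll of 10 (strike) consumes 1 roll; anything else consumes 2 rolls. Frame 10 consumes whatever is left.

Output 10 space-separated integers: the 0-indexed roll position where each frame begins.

Frame 1 starts at roll index 0: rolls=8,2 (sum=10), consumes 2 rolls
Frame 2 starts at roll index 2: rolls=5,5 (sum=10), consumes 2 rolls
Frame 3 starts at roll index 4: rolls=0,10 (sum=10), consumes 2 rolls
Frame 4 starts at roll index 6: rolls=9,1 (sum=10), consumes 2 rolls
Frame 5 starts at roll index 8: rolls=8,2 (sum=10), consumes 2 rolls
Frame 6 starts at roll index 10: rolls=7,0 (sum=7), consumes 2 rolls
Frame 7 starts at roll index 12: roll=10 (strike), consumes 1 roll
Frame 8 starts at roll index 13: roll=10 (strike), consumes 1 roll
Frame 9 starts at roll index 14: rolls=5,0 (sum=5), consumes 2 rolls
Frame 10 starts at roll index 16: 2 remaining rolls

Answer: 0 2 4 6 8 10 12 13 14 16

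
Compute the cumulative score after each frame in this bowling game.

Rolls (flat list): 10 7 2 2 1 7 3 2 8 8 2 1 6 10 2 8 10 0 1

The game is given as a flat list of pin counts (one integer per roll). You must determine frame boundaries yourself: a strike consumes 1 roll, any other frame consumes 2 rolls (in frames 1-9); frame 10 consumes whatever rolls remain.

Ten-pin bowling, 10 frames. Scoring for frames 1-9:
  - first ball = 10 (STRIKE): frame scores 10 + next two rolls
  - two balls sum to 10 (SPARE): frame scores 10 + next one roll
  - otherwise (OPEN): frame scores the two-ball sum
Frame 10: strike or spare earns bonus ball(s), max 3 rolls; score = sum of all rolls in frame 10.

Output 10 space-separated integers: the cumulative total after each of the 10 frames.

Answer: 19 28 31 43 61 72 79 99 119 130

Derivation:
Frame 1: STRIKE. 10 + next two rolls (7+2) = 19. Cumulative: 19
Frame 2: OPEN (7+2=9). Cumulative: 28
Frame 3: OPEN (2+1=3). Cumulative: 31
Frame 4: SPARE (7+3=10). 10 + next roll (2) = 12. Cumulative: 43
Frame 5: SPARE (2+8=10). 10 + next roll (8) = 18. Cumulative: 61
Frame 6: SPARE (8+2=10). 10 + next roll (1) = 11. Cumulative: 72
Frame 7: OPEN (1+6=7). Cumulative: 79
Frame 8: STRIKE. 10 + next two rolls (2+8) = 20. Cumulative: 99
Frame 9: SPARE (2+8=10). 10 + next roll (10) = 20. Cumulative: 119
Frame 10: STRIKE. Sum of all frame-10 rolls (10+0+1) = 11. Cumulative: 130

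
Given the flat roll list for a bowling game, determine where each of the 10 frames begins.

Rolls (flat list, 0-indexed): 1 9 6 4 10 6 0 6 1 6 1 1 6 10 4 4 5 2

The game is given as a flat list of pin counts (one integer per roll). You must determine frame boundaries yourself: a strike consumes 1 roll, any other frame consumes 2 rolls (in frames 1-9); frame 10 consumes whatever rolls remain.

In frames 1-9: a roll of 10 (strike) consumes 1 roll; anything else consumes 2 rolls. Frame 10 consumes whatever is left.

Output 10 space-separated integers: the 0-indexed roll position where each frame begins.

Frame 1 starts at roll index 0: rolls=1,9 (sum=10), consumes 2 rolls
Frame 2 starts at roll index 2: rolls=6,4 (sum=10), consumes 2 rolls
Frame 3 starts at roll index 4: roll=10 (strike), consumes 1 roll
Frame 4 starts at roll index 5: rolls=6,0 (sum=6), consumes 2 rolls
Frame 5 starts at roll index 7: rolls=6,1 (sum=7), consumes 2 rolls
Frame 6 starts at roll index 9: rolls=6,1 (sum=7), consumes 2 rolls
Frame 7 starts at roll index 11: rolls=1,6 (sum=7), consumes 2 rolls
Frame 8 starts at roll index 13: roll=10 (strike), consumes 1 roll
Frame 9 starts at roll index 14: rolls=4,4 (sum=8), consumes 2 rolls
Frame 10 starts at roll index 16: 2 remaining rolls

Answer: 0 2 4 5 7 9 11 13 14 16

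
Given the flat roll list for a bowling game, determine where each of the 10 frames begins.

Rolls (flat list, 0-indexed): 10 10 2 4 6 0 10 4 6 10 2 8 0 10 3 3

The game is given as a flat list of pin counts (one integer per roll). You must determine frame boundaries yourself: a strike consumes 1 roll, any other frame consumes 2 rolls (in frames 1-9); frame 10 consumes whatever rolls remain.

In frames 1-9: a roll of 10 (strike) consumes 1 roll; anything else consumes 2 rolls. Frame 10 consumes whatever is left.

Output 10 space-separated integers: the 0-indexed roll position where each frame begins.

Frame 1 starts at roll index 0: roll=10 (strike), consumes 1 roll
Frame 2 starts at roll index 1: roll=10 (strike), consumes 1 roll
Frame 3 starts at roll index 2: rolls=2,4 (sum=6), consumes 2 rolls
Frame 4 starts at roll index 4: rolls=6,0 (sum=6), consumes 2 rolls
Frame 5 starts at roll index 6: roll=10 (strike), consumes 1 roll
Frame 6 starts at roll index 7: rolls=4,6 (sum=10), consumes 2 rolls
Frame 7 starts at roll index 9: roll=10 (strike), consumes 1 roll
Frame 8 starts at roll index 10: rolls=2,8 (sum=10), consumes 2 rolls
Frame 9 starts at roll index 12: rolls=0,10 (sum=10), consumes 2 rolls
Frame 10 starts at roll index 14: 2 remaining rolls

Answer: 0 1 2 4 6 7 9 10 12 14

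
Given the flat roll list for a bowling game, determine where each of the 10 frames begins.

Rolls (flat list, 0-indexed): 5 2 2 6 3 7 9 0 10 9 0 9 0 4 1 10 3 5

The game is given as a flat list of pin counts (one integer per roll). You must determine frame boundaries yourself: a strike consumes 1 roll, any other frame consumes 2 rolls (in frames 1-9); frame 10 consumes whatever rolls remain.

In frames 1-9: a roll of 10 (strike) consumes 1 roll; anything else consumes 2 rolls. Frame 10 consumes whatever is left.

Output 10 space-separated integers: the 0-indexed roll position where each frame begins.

Answer: 0 2 4 6 8 9 11 13 15 16

Derivation:
Frame 1 starts at roll index 0: rolls=5,2 (sum=7), consumes 2 rolls
Frame 2 starts at roll index 2: rolls=2,6 (sum=8), consumes 2 rolls
Frame 3 starts at roll index 4: rolls=3,7 (sum=10), consumes 2 rolls
Frame 4 starts at roll index 6: rolls=9,0 (sum=9), consumes 2 rolls
Frame 5 starts at roll index 8: roll=10 (strike), consumes 1 roll
Frame 6 starts at roll index 9: rolls=9,0 (sum=9), consumes 2 rolls
Frame 7 starts at roll index 11: rolls=9,0 (sum=9), consumes 2 rolls
Frame 8 starts at roll index 13: rolls=4,1 (sum=5), consumes 2 rolls
Frame 9 starts at roll index 15: roll=10 (strike), consumes 1 roll
Frame 10 starts at roll index 16: 2 remaining rolls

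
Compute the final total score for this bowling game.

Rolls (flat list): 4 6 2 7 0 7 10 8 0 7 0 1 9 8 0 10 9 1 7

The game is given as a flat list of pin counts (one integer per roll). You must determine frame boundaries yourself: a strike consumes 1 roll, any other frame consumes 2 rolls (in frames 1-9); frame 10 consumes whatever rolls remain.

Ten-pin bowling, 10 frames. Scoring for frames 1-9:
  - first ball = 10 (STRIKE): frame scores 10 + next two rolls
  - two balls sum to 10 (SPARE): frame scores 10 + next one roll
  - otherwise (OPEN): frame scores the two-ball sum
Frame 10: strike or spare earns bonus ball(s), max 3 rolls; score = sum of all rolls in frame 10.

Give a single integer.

Answer: 124

Derivation:
Frame 1: SPARE (4+6=10). 10 + next roll (2) = 12. Cumulative: 12
Frame 2: OPEN (2+7=9). Cumulative: 21
Frame 3: OPEN (0+7=7). Cumulative: 28
Frame 4: STRIKE. 10 + next two rolls (8+0) = 18. Cumulative: 46
Frame 5: OPEN (8+0=8). Cumulative: 54
Frame 6: OPEN (7+0=7). Cumulative: 61
Frame 7: SPARE (1+9=10). 10 + next roll (8) = 18. Cumulative: 79
Frame 8: OPEN (8+0=8). Cumulative: 87
Frame 9: STRIKE. 10 + next two rolls (9+1) = 20. Cumulative: 107
Frame 10: SPARE. Sum of all frame-10 rolls (9+1+7) = 17. Cumulative: 124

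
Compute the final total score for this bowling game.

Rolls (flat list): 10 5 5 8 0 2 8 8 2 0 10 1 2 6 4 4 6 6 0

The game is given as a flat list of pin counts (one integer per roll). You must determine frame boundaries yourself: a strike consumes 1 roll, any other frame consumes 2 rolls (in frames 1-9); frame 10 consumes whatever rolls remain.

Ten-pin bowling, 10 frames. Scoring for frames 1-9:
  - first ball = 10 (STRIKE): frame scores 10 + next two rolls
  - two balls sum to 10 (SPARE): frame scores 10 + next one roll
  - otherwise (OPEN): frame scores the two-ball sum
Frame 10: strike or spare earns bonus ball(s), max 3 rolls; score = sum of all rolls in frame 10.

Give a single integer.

Frame 1: STRIKE. 10 + next two rolls (5+5) = 20. Cumulative: 20
Frame 2: SPARE (5+5=10). 10 + next roll (8) = 18. Cumulative: 38
Frame 3: OPEN (8+0=8). Cumulative: 46
Frame 4: SPARE (2+8=10). 10 + next roll (8) = 18. Cumulative: 64
Frame 5: SPARE (8+2=10). 10 + next roll (0) = 10. Cumulative: 74
Frame 6: SPARE (0+10=10). 10 + next roll (1) = 11. Cumulative: 85
Frame 7: OPEN (1+2=3). Cumulative: 88
Frame 8: SPARE (6+4=10). 10 + next roll (4) = 14. Cumulative: 102
Frame 9: SPARE (4+6=10). 10 + next roll (6) = 16. Cumulative: 118
Frame 10: OPEN. Sum of all frame-10 rolls (6+0) = 6. Cumulative: 124

Answer: 124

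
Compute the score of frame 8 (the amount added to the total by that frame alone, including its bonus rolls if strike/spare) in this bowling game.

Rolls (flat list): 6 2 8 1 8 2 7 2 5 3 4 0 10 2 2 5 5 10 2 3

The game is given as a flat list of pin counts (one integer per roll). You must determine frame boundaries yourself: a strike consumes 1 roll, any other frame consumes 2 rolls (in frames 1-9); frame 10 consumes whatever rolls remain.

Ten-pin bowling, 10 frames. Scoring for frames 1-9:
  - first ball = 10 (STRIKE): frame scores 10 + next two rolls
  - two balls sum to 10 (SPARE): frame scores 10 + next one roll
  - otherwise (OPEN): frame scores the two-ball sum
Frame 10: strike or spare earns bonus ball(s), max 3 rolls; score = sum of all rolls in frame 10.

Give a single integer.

Frame 1: OPEN (6+2=8). Cumulative: 8
Frame 2: OPEN (8+1=9). Cumulative: 17
Frame 3: SPARE (8+2=10). 10 + next roll (7) = 17. Cumulative: 34
Frame 4: OPEN (7+2=9). Cumulative: 43
Frame 5: OPEN (5+3=8). Cumulative: 51
Frame 6: OPEN (4+0=4). Cumulative: 55
Frame 7: STRIKE. 10 + next two rolls (2+2) = 14. Cumulative: 69
Frame 8: OPEN (2+2=4). Cumulative: 73
Frame 9: SPARE (5+5=10). 10 + next roll (10) = 20. Cumulative: 93
Frame 10: STRIKE. Sum of all frame-10 rolls (10+2+3) = 15. Cumulative: 108

Answer: 4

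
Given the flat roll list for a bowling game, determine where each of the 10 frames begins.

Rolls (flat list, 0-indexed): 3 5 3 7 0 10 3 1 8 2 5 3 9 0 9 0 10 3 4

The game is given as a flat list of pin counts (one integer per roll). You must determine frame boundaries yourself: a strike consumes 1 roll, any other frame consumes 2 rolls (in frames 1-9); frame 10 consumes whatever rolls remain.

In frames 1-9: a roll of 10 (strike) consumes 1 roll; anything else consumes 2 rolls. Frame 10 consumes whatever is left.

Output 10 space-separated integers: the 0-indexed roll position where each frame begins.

Answer: 0 2 4 6 8 10 12 14 16 17

Derivation:
Frame 1 starts at roll index 0: rolls=3,5 (sum=8), consumes 2 rolls
Frame 2 starts at roll index 2: rolls=3,7 (sum=10), consumes 2 rolls
Frame 3 starts at roll index 4: rolls=0,10 (sum=10), consumes 2 rolls
Frame 4 starts at roll index 6: rolls=3,1 (sum=4), consumes 2 rolls
Frame 5 starts at roll index 8: rolls=8,2 (sum=10), consumes 2 rolls
Frame 6 starts at roll index 10: rolls=5,3 (sum=8), consumes 2 rolls
Frame 7 starts at roll index 12: rolls=9,0 (sum=9), consumes 2 rolls
Frame 8 starts at roll index 14: rolls=9,0 (sum=9), consumes 2 rolls
Frame 9 starts at roll index 16: roll=10 (strike), consumes 1 roll
Frame 10 starts at roll index 17: 2 remaining rolls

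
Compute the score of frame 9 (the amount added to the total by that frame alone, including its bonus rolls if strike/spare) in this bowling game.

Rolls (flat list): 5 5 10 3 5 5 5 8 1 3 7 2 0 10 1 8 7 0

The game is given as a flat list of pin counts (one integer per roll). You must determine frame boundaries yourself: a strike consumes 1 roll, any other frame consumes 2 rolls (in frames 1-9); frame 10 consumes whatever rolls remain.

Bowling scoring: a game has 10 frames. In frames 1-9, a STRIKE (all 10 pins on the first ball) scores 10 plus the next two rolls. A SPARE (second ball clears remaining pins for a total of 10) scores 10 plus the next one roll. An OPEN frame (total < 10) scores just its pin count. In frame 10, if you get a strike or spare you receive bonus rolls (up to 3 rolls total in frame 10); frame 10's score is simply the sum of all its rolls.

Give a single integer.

Frame 1: SPARE (5+5=10). 10 + next roll (10) = 20. Cumulative: 20
Frame 2: STRIKE. 10 + next two rolls (3+5) = 18. Cumulative: 38
Frame 3: OPEN (3+5=8). Cumulative: 46
Frame 4: SPARE (5+5=10). 10 + next roll (8) = 18. Cumulative: 64
Frame 5: OPEN (8+1=9). Cumulative: 73
Frame 6: SPARE (3+7=10). 10 + next roll (2) = 12. Cumulative: 85
Frame 7: OPEN (2+0=2). Cumulative: 87
Frame 8: STRIKE. 10 + next two rolls (1+8) = 19. Cumulative: 106
Frame 9: OPEN (1+8=9). Cumulative: 115
Frame 10: OPEN. Sum of all frame-10 rolls (7+0) = 7. Cumulative: 122

Answer: 9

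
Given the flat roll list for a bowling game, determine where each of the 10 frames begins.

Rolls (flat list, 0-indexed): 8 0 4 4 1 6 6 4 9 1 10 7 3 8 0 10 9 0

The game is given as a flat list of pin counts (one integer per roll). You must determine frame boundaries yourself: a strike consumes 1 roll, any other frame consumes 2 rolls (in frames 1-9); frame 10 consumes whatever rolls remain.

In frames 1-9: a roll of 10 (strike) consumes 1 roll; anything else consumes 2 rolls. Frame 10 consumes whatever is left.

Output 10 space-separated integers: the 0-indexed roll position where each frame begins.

Frame 1 starts at roll index 0: rolls=8,0 (sum=8), consumes 2 rolls
Frame 2 starts at roll index 2: rolls=4,4 (sum=8), consumes 2 rolls
Frame 3 starts at roll index 4: rolls=1,6 (sum=7), consumes 2 rolls
Frame 4 starts at roll index 6: rolls=6,4 (sum=10), consumes 2 rolls
Frame 5 starts at roll index 8: rolls=9,1 (sum=10), consumes 2 rolls
Frame 6 starts at roll index 10: roll=10 (strike), consumes 1 roll
Frame 7 starts at roll index 11: rolls=7,3 (sum=10), consumes 2 rolls
Frame 8 starts at roll index 13: rolls=8,0 (sum=8), consumes 2 rolls
Frame 9 starts at roll index 15: roll=10 (strike), consumes 1 roll
Frame 10 starts at roll index 16: 2 remaining rolls

Answer: 0 2 4 6 8 10 11 13 15 16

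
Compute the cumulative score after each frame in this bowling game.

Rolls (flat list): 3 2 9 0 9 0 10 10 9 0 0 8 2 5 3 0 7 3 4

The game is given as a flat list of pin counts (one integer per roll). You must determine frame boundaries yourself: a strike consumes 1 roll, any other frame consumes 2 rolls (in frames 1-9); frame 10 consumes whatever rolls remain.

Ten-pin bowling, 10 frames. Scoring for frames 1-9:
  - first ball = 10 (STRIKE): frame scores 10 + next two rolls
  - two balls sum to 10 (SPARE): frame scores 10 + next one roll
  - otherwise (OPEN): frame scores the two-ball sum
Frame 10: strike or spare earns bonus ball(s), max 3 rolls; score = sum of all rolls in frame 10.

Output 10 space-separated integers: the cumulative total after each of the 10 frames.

Frame 1: OPEN (3+2=5). Cumulative: 5
Frame 2: OPEN (9+0=9). Cumulative: 14
Frame 3: OPEN (9+0=9). Cumulative: 23
Frame 4: STRIKE. 10 + next two rolls (10+9) = 29. Cumulative: 52
Frame 5: STRIKE. 10 + next two rolls (9+0) = 19. Cumulative: 71
Frame 6: OPEN (9+0=9). Cumulative: 80
Frame 7: OPEN (0+8=8). Cumulative: 88
Frame 8: OPEN (2+5=7). Cumulative: 95
Frame 9: OPEN (3+0=3). Cumulative: 98
Frame 10: SPARE. Sum of all frame-10 rolls (7+3+4) = 14. Cumulative: 112

Answer: 5 14 23 52 71 80 88 95 98 112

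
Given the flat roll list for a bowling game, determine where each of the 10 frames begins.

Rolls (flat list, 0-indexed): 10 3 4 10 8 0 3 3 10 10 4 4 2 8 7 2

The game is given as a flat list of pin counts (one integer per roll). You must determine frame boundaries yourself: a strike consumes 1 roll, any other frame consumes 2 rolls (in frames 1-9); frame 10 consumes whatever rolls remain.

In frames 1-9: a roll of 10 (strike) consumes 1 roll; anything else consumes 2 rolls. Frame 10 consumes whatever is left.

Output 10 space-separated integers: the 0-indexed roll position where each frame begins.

Frame 1 starts at roll index 0: roll=10 (strike), consumes 1 roll
Frame 2 starts at roll index 1: rolls=3,4 (sum=7), consumes 2 rolls
Frame 3 starts at roll index 3: roll=10 (strike), consumes 1 roll
Frame 4 starts at roll index 4: rolls=8,0 (sum=8), consumes 2 rolls
Frame 5 starts at roll index 6: rolls=3,3 (sum=6), consumes 2 rolls
Frame 6 starts at roll index 8: roll=10 (strike), consumes 1 roll
Frame 7 starts at roll index 9: roll=10 (strike), consumes 1 roll
Frame 8 starts at roll index 10: rolls=4,4 (sum=8), consumes 2 rolls
Frame 9 starts at roll index 12: rolls=2,8 (sum=10), consumes 2 rolls
Frame 10 starts at roll index 14: 2 remaining rolls

Answer: 0 1 3 4 6 8 9 10 12 14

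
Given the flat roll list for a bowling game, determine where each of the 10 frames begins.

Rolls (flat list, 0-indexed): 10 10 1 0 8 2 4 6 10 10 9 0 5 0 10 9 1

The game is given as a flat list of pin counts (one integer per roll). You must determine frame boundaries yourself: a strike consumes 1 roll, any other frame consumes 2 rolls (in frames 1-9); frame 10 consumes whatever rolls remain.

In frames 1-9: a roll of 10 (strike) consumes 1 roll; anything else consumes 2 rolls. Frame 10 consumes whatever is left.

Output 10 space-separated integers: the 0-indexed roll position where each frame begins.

Frame 1 starts at roll index 0: roll=10 (strike), consumes 1 roll
Frame 2 starts at roll index 1: roll=10 (strike), consumes 1 roll
Frame 3 starts at roll index 2: rolls=1,0 (sum=1), consumes 2 rolls
Frame 4 starts at roll index 4: rolls=8,2 (sum=10), consumes 2 rolls
Frame 5 starts at roll index 6: rolls=4,6 (sum=10), consumes 2 rolls
Frame 6 starts at roll index 8: roll=10 (strike), consumes 1 roll
Frame 7 starts at roll index 9: roll=10 (strike), consumes 1 roll
Frame 8 starts at roll index 10: rolls=9,0 (sum=9), consumes 2 rolls
Frame 9 starts at roll index 12: rolls=5,0 (sum=5), consumes 2 rolls
Frame 10 starts at roll index 14: 3 remaining rolls

Answer: 0 1 2 4 6 8 9 10 12 14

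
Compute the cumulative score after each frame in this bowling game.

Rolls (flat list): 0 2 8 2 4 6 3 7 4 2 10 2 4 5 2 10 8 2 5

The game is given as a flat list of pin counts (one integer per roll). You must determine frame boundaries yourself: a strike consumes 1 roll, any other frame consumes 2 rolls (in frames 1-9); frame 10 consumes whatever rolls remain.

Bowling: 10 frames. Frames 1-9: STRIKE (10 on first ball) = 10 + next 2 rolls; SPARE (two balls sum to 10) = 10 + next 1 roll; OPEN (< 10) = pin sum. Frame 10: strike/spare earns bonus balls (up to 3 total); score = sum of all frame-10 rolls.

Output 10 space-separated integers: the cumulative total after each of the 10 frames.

Answer: 2 16 29 43 49 65 71 78 98 113

Derivation:
Frame 1: OPEN (0+2=2). Cumulative: 2
Frame 2: SPARE (8+2=10). 10 + next roll (4) = 14. Cumulative: 16
Frame 3: SPARE (4+6=10). 10 + next roll (3) = 13. Cumulative: 29
Frame 4: SPARE (3+7=10). 10 + next roll (4) = 14. Cumulative: 43
Frame 5: OPEN (4+2=6). Cumulative: 49
Frame 6: STRIKE. 10 + next two rolls (2+4) = 16. Cumulative: 65
Frame 7: OPEN (2+4=6). Cumulative: 71
Frame 8: OPEN (5+2=7). Cumulative: 78
Frame 9: STRIKE. 10 + next two rolls (8+2) = 20. Cumulative: 98
Frame 10: SPARE. Sum of all frame-10 rolls (8+2+5) = 15. Cumulative: 113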